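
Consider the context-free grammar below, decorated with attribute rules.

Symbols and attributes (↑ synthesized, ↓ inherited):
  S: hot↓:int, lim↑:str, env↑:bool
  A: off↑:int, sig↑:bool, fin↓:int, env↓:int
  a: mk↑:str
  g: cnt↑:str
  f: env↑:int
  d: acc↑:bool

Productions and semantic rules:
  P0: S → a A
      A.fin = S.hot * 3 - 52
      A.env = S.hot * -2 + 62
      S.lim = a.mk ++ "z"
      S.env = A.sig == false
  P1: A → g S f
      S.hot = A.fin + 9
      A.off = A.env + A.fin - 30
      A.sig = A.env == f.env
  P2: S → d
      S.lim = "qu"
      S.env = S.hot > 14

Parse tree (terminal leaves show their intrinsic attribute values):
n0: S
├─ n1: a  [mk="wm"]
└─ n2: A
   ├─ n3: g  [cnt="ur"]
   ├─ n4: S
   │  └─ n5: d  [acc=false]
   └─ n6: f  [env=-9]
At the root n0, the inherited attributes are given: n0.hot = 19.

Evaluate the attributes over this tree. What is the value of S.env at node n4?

1. n0.hot = 19  [given at root]
2. n1.mk = "wm"  [terminal]
3. n2.fin = 5  [S.hot * 3 - 52]
4. n2.env = 24  [S.hot * -2 + 62]
5. n3.cnt = "ur"  [terminal]
6. n4.hot = 14  [A.fin + 9]
7. n5.acc = false  [terminal]
8. n4.lim = "qu"  ["qu"]
9. n4.env = false  [S.hot > 14]
10. n6.env = -9  [terminal]
11. n2.off = -1  [A.env + A.fin - 30]
12. n2.sig = false  [A.env == f.env]
13. n0.lim = "wmz"  [a.mk ++ "z"]
14. n0.env = true  [A.sig == false]

false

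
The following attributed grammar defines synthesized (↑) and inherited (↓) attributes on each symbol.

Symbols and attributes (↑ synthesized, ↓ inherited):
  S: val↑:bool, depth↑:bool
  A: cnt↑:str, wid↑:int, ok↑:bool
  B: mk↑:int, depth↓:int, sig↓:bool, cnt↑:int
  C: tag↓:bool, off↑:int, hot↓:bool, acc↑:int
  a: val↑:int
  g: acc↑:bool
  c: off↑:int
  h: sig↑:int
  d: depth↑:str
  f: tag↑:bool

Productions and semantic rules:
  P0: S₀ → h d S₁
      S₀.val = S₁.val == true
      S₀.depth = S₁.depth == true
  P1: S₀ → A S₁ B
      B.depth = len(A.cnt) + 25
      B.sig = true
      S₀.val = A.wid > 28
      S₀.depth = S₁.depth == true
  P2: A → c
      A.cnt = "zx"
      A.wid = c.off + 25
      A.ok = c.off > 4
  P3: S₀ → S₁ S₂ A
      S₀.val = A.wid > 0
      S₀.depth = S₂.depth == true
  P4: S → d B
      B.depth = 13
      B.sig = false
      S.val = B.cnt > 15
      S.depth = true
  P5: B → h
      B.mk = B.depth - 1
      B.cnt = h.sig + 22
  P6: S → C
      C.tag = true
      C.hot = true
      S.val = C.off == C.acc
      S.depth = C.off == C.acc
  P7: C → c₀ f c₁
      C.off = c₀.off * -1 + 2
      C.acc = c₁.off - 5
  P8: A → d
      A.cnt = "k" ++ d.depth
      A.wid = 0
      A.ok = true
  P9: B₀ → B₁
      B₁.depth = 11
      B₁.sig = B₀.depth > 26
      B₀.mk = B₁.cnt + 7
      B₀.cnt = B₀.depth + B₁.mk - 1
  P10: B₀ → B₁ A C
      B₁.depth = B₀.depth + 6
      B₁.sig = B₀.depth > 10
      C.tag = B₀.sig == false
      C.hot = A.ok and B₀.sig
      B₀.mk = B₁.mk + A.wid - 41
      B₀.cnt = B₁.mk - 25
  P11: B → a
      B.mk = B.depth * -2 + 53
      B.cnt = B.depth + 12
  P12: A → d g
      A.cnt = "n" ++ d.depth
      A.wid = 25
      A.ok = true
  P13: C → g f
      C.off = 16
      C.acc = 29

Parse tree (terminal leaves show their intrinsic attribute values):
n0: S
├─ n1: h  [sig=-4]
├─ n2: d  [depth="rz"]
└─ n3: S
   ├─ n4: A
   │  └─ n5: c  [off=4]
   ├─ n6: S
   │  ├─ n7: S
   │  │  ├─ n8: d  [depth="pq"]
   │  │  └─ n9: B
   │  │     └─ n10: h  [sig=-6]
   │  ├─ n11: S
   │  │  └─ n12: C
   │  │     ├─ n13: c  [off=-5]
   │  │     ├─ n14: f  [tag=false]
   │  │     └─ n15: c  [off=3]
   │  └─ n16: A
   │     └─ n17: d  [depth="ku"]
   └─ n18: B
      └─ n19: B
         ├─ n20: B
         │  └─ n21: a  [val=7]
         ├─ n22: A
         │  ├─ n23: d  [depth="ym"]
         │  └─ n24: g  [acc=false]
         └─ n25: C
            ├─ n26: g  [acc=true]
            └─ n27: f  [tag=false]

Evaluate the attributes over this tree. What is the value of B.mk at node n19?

3

1. n1.sig = -4  [terminal]
2. n2.depth = "rz"  [terminal]
3. n5.off = 4  [terminal]
4. n4.cnt = "zx"  ["zx"]
5. n4.wid = 29  [c.off + 25]
6. n4.ok = false  [c.off > 4]
7. n8.depth = "pq"  [terminal]
8. n9.depth = 13  [13]
9. n9.sig = false  [false]
10. n10.sig = -6  [terminal]
11. n9.mk = 12  [B.depth - 1]
12. n9.cnt = 16  [h.sig + 22]
13. n7.val = true  [B.cnt > 15]
14. n7.depth = true  [true]
15. n12.tag = true  [true]
16. n12.hot = true  [true]
17. n13.off = -5  [terminal]
18. n14.tag = false  [terminal]
19. n15.off = 3  [terminal]
20. n12.off = 7  [c₀.off * -1 + 2]
21. n12.acc = -2  [c₁.off - 5]
22. n11.val = false  [C.off == C.acc]
23. n11.depth = false  [C.off == C.acc]
24. n17.depth = "ku"  [terminal]
25. n16.cnt = "kku"  ["k" ++ d.depth]
26. n16.wid = 0  [0]
27. n16.ok = true  [true]
28. n6.val = false  [A.wid > 0]
29. n6.depth = false  [S₂.depth == true]
30. n18.depth = 27  [len(A.cnt) + 25]
31. n18.sig = true  [true]
32. n19.depth = 11  [11]
33. n19.sig = true  [B₀.depth > 26]
34. n20.depth = 17  [B₀.depth + 6]
35. n20.sig = true  [B₀.depth > 10]
36. n21.val = 7  [terminal]
37. n20.mk = 19  [B.depth * -2 + 53]
38. n20.cnt = 29  [B.depth + 12]
39. n23.depth = "ym"  [terminal]
40. n24.acc = false  [terminal]
41. n22.cnt = "nym"  ["n" ++ d.depth]
42. n22.wid = 25  [25]
43. n22.ok = true  [true]
44. n25.tag = false  [B₀.sig == false]
45. n25.hot = true  [A.ok and B₀.sig]
46. n26.acc = true  [terminal]
47. n27.tag = false  [terminal]
48. n25.off = 16  [16]
49. n25.acc = 29  [29]
50. n19.mk = 3  [B₁.mk + A.wid - 41]
51. n19.cnt = -6  [B₁.mk - 25]
52. n18.mk = 1  [B₁.cnt + 7]
53. n18.cnt = 29  [B₀.depth + B₁.mk - 1]
54. n3.val = true  [A.wid > 28]
55. n3.depth = false  [S₁.depth == true]
56. n0.val = true  [S₁.val == true]
57. n0.depth = false  [S₁.depth == true]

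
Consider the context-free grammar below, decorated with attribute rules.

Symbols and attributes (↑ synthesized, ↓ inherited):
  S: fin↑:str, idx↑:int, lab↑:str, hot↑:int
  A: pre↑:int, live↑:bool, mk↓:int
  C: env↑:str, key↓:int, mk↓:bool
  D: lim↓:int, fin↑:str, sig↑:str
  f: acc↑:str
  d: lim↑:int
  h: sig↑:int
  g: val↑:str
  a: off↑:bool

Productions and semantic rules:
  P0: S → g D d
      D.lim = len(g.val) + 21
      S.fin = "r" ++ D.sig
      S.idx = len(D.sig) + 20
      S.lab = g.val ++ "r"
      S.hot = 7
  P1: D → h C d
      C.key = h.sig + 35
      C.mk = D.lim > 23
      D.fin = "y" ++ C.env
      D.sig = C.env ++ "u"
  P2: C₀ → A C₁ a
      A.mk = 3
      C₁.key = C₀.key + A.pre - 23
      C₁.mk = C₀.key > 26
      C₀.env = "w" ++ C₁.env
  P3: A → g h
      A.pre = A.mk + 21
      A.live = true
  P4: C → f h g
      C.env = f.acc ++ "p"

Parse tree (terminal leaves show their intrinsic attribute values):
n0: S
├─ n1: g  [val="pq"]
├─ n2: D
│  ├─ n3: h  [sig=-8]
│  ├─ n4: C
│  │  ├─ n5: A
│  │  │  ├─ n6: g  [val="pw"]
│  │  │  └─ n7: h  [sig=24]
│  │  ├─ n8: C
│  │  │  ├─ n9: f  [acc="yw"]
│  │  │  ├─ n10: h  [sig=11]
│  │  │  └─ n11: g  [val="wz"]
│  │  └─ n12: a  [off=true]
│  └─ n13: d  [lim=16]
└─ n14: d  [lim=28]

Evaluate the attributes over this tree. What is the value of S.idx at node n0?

25

1. n1.val = "pq"  [terminal]
2. n2.lim = 23  [len(g.val) + 21]
3. n3.sig = -8  [terminal]
4. n4.key = 27  [h.sig + 35]
5. n4.mk = false  [D.lim > 23]
6. n5.mk = 3  [3]
7. n6.val = "pw"  [terminal]
8. n7.sig = 24  [terminal]
9. n5.pre = 24  [A.mk + 21]
10. n5.live = true  [true]
11. n8.key = 28  [C₀.key + A.pre - 23]
12. n8.mk = true  [C₀.key > 26]
13. n9.acc = "yw"  [terminal]
14. n10.sig = 11  [terminal]
15. n11.val = "wz"  [terminal]
16. n8.env = "ywp"  [f.acc ++ "p"]
17. n12.off = true  [terminal]
18. n4.env = "wywp"  ["w" ++ C₁.env]
19. n13.lim = 16  [terminal]
20. n2.fin = "ywywp"  ["y" ++ C.env]
21. n2.sig = "wywpu"  [C.env ++ "u"]
22. n14.lim = 28  [terminal]
23. n0.fin = "rwywpu"  ["r" ++ D.sig]
24. n0.idx = 25  [len(D.sig) + 20]
25. n0.lab = "pqr"  [g.val ++ "r"]
26. n0.hot = 7  [7]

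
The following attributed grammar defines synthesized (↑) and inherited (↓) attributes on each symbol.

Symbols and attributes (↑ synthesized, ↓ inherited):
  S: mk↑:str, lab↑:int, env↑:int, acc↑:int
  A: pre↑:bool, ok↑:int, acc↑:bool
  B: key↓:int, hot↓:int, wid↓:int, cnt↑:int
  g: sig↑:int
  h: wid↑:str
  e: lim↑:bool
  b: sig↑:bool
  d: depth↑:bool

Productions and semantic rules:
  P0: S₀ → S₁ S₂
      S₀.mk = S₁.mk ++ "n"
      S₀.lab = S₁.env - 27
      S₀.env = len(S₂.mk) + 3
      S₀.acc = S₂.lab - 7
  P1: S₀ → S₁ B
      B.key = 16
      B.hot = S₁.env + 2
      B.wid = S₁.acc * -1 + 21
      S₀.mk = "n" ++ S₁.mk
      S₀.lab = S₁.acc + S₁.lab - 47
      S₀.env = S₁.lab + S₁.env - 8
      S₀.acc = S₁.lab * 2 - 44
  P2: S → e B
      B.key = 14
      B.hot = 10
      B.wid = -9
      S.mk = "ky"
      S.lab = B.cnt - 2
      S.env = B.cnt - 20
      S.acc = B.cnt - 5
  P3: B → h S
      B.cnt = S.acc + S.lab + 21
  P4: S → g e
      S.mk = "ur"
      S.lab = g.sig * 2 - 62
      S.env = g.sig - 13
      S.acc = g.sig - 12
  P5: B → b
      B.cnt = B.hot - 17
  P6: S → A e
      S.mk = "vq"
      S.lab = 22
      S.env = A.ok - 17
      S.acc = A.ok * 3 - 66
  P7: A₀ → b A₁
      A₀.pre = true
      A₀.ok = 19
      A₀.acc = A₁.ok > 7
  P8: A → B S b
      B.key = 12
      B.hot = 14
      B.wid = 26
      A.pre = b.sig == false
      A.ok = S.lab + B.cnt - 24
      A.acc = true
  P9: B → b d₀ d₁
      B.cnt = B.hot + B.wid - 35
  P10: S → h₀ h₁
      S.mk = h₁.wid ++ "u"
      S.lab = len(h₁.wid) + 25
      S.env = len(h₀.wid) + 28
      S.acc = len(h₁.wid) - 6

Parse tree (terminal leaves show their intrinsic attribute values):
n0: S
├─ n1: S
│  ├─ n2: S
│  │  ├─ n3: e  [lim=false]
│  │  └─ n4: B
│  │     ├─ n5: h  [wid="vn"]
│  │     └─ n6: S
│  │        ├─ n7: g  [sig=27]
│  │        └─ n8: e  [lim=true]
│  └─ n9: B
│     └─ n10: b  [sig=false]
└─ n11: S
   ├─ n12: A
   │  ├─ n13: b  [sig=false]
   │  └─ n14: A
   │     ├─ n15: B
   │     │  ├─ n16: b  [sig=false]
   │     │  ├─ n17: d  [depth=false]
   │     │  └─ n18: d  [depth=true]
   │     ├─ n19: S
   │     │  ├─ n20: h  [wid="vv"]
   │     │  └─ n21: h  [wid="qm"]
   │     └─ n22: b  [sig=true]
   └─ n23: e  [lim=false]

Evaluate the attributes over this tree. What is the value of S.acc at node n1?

1. n3.lim = false  [terminal]
2. n4.key = 14  [14]
3. n4.hot = 10  [10]
4. n4.wid = -9  [-9]
5. n5.wid = "vn"  [terminal]
6. n7.sig = 27  [terminal]
7. n8.lim = true  [terminal]
8. n6.mk = "ur"  ["ur"]
9. n6.lab = -8  [g.sig * 2 - 62]
10. n6.env = 14  [g.sig - 13]
11. n6.acc = 15  [g.sig - 12]
12. n4.cnt = 28  [S.acc + S.lab + 21]
13. n2.mk = "ky"  ["ky"]
14. n2.lab = 26  [B.cnt - 2]
15. n2.env = 8  [B.cnt - 20]
16. n2.acc = 23  [B.cnt - 5]
17. n9.key = 16  [16]
18. n9.hot = 10  [S₁.env + 2]
19. n9.wid = -2  [S₁.acc * -1 + 21]
20. n10.sig = false  [terminal]
21. n9.cnt = -7  [B.hot - 17]
22. n1.mk = "nky"  ["n" ++ S₁.mk]
23. n1.lab = 2  [S₁.acc + S₁.lab - 47]
24. n1.env = 26  [S₁.lab + S₁.env - 8]
25. n1.acc = 8  [S₁.lab * 2 - 44]
26. n13.sig = false  [terminal]
27. n15.key = 12  [12]
28. n15.hot = 14  [14]
29. n15.wid = 26  [26]
30. n16.sig = false  [terminal]
31. n17.depth = false  [terminal]
32. n18.depth = true  [terminal]
33. n15.cnt = 5  [B.hot + B.wid - 35]
34. n20.wid = "vv"  [terminal]
35. n21.wid = "qm"  [terminal]
36. n19.mk = "qmu"  [h₁.wid ++ "u"]
37. n19.lab = 27  [len(h₁.wid) + 25]
38. n19.env = 30  [len(h₀.wid) + 28]
39. n19.acc = -4  [len(h₁.wid) - 6]
40. n22.sig = true  [terminal]
41. n14.pre = false  [b.sig == false]
42. n14.ok = 8  [S.lab + B.cnt - 24]
43. n14.acc = true  [true]
44. n12.pre = true  [true]
45. n12.ok = 19  [19]
46. n12.acc = true  [A₁.ok > 7]
47. n23.lim = false  [terminal]
48. n11.mk = "vq"  ["vq"]
49. n11.lab = 22  [22]
50. n11.env = 2  [A.ok - 17]
51. n11.acc = -9  [A.ok * 3 - 66]
52. n0.mk = "nkyn"  [S₁.mk ++ "n"]
53. n0.lab = -1  [S₁.env - 27]
54. n0.env = 5  [len(S₂.mk) + 3]
55. n0.acc = 15  [S₂.lab - 7]

8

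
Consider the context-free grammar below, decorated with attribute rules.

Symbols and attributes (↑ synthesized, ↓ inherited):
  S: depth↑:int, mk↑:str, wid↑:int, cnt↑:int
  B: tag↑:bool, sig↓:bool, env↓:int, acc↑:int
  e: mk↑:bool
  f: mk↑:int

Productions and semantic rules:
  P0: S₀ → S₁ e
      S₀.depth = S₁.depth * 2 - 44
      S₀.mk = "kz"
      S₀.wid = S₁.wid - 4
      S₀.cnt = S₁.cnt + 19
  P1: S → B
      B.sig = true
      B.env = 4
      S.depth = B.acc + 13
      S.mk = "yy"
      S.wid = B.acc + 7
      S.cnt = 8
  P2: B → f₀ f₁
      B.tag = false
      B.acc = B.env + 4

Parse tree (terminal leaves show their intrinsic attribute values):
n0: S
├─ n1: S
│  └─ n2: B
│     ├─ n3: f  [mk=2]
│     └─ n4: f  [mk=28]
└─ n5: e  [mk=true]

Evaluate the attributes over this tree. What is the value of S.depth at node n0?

1. n2.sig = true  [true]
2. n2.env = 4  [4]
3. n3.mk = 2  [terminal]
4. n4.mk = 28  [terminal]
5. n2.tag = false  [false]
6. n2.acc = 8  [B.env + 4]
7. n1.depth = 21  [B.acc + 13]
8. n1.mk = "yy"  ["yy"]
9. n1.wid = 15  [B.acc + 7]
10. n1.cnt = 8  [8]
11. n5.mk = true  [terminal]
12. n0.depth = -2  [S₁.depth * 2 - 44]
13. n0.mk = "kz"  ["kz"]
14. n0.wid = 11  [S₁.wid - 4]
15. n0.cnt = 27  [S₁.cnt + 19]

-2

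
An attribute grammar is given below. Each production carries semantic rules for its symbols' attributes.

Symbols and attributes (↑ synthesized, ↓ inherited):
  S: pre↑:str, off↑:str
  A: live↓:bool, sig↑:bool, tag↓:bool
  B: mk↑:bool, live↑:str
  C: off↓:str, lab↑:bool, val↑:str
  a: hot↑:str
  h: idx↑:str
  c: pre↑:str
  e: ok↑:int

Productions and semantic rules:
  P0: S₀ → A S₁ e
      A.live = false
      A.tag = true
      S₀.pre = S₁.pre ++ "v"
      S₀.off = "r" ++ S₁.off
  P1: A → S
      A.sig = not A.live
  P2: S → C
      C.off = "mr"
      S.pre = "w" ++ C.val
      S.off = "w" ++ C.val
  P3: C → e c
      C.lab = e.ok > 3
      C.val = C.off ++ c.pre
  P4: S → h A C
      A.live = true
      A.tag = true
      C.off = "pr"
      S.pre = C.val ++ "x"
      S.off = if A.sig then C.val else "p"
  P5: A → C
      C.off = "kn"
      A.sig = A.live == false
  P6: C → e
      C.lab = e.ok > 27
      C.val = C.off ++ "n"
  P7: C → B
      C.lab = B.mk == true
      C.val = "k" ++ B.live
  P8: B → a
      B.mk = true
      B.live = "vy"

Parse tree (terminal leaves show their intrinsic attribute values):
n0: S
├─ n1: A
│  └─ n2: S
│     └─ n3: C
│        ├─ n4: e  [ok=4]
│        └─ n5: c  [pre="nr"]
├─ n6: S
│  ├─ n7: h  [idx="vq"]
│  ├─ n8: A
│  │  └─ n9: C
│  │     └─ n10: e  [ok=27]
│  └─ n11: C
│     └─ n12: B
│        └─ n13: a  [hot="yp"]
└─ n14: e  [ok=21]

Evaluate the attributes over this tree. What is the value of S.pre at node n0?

"kvyxv"

1. n1.live = false  [false]
2. n1.tag = true  [true]
3. n3.off = "mr"  ["mr"]
4. n4.ok = 4  [terminal]
5. n5.pre = "nr"  [terminal]
6. n3.lab = true  [e.ok > 3]
7. n3.val = "mrnr"  [C.off ++ c.pre]
8. n2.pre = "wmrnr"  ["w" ++ C.val]
9. n2.off = "wmrnr"  ["w" ++ C.val]
10. n1.sig = true  [not A.live]
11. n7.idx = "vq"  [terminal]
12. n8.live = true  [true]
13. n8.tag = true  [true]
14. n9.off = "kn"  ["kn"]
15. n10.ok = 27  [terminal]
16. n9.lab = false  [e.ok > 27]
17. n9.val = "knn"  [C.off ++ "n"]
18. n8.sig = false  [A.live == false]
19. n11.off = "pr"  ["pr"]
20. n13.hot = "yp"  [terminal]
21. n12.mk = true  [true]
22. n12.live = "vy"  ["vy"]
23. n11.lab = true  [B.mk == true]
24. n11.val = "kvy"  ["k" ++ B.live]
25. n6.pre = "kvyx"  [C.val ++ "x"]
26. n6.off = "p"  [if A.sig then C.val else "p"]
27. n14.ok = 21  [terminal]
28. n0.pre = "kvyxv"  [S₁.pre ++ "v"]
29. n0.off = "rp"  ["r" ++ S₁.off]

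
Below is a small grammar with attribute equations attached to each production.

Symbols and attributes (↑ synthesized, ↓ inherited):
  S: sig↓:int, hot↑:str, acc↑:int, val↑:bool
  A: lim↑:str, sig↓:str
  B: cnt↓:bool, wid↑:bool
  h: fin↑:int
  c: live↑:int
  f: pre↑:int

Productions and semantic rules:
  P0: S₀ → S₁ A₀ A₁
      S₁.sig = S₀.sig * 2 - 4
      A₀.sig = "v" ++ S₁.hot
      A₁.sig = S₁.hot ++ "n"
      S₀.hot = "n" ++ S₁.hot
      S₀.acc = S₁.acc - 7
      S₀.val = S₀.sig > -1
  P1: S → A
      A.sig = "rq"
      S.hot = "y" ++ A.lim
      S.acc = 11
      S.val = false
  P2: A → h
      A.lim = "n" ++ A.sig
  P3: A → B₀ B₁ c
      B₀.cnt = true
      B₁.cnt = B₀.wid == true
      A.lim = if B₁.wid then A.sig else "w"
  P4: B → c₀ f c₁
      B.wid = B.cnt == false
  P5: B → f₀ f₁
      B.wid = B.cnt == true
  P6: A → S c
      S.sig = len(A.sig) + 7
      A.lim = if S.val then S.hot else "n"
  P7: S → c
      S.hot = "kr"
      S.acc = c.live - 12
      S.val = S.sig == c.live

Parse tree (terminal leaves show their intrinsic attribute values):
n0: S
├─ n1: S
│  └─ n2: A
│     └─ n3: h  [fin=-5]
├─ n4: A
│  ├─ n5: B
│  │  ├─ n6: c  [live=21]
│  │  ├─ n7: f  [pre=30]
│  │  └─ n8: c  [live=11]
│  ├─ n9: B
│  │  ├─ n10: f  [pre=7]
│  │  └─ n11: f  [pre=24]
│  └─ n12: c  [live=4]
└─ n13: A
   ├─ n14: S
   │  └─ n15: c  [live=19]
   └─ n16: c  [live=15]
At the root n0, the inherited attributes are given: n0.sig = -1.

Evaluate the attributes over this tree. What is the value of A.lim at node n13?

"n"

1. n0.sig = -1  [given at root]
2. n1.sig = -6  [S₀.sig * 2 - 4]
3. n2.sig = "rq"  ["rq"]
4. n3.fin = -5  [terminal]
5. n2.lim = "nrq"  ["n" ++ A.sig]
6. n1.hot = "ynrq"  ["y" ++ A.lim]
7. n1.acc = 11  [11]
8. n1.val = false  [false]
9. n4.sig = "vynrq"  ["v" ++ S₁.hot]
10. n5.cnt = true  [true]
11. n6.live = 21  [terminal]
12. n7.pre = 30  [terminal]
13. n8.live = 11  [terminal]
14. n5.wid = false  [B.cnt == false]
15. n9.cnt = false  [B₀.wid == true]
16. n10.pre = 7  [terminal]
17. n11.pre = 24  [terminal]
18. n9.wid = false  [B.cnt == true]
19. n12.live = 4  [terminal]
20. n4.lim = "w"  [if B₁.wid then A.sig else "w"]
21. n13.sig = "ynrqn"  [S₁.hot ++ "n"]
22. n14.sig = 12  [len(A.sig) + 7]
23. n15.live = 19  [terminal]
24. n14.hot = "kr"  ["kr"]
25. n14.acc = 7  [c.live - 12]
26. n14.val = false  [S.sig == c.live]
27. n16.live = 15  [terminal]
28. n13.lim = "n"  [if S.val then S.hot else "n"]
29. n0.hot = "nynrq"  ["n" ++ S₁.hot]
30. n0.acc = 4  [S₁.acc - 7]
31. n0.val = false  [S₀.sig > -1]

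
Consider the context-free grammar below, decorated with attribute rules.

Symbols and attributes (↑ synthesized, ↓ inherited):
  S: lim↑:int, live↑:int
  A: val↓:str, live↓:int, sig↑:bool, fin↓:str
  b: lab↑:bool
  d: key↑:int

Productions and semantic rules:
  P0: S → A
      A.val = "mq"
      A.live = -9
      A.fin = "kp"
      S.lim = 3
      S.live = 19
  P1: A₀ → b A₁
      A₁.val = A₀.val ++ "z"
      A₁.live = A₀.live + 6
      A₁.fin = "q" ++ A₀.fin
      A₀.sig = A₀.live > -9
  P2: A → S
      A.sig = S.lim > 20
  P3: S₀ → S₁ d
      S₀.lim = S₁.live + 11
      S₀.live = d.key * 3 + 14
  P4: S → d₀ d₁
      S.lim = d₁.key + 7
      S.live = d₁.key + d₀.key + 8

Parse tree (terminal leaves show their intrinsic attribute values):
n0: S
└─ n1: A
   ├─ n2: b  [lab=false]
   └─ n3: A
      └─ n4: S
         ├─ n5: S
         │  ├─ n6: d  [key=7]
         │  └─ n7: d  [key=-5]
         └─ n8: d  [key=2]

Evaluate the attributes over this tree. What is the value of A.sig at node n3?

1. n1.val = "mq"  ["mq"]
2. n1.live = -9  [-9]
3. n1.fin = "kp"  ["kp"]
4. n2.lab = false  [terminal]
5. n3.val = "mqz"  [A₀.val ++ "z"]
6. n3.live = -3  [A₀.live + 6]
7. n3.fin = "qkp"  ["q" ++ A₀.fin]
8. n6.key = 7  [terminal]
9. n7.key = -5  [terminal]
10. n5.lim = 2  [d₁.key + 7]
11. n5.live = 10  [d₁.key + d₀.key + 8]
12. n8.key = 2  [terminal]
13. n4.lim = 21  [S₁.live + 11]
14. n4.live = 20  [d.key * 3 + 14]
15. n3.sig = true  [S.lim > 20]
16. n1.sig = false  [A₀.live > -9]
17. n0.lim = 3  [3]
18. n0.live = 19  [19]

true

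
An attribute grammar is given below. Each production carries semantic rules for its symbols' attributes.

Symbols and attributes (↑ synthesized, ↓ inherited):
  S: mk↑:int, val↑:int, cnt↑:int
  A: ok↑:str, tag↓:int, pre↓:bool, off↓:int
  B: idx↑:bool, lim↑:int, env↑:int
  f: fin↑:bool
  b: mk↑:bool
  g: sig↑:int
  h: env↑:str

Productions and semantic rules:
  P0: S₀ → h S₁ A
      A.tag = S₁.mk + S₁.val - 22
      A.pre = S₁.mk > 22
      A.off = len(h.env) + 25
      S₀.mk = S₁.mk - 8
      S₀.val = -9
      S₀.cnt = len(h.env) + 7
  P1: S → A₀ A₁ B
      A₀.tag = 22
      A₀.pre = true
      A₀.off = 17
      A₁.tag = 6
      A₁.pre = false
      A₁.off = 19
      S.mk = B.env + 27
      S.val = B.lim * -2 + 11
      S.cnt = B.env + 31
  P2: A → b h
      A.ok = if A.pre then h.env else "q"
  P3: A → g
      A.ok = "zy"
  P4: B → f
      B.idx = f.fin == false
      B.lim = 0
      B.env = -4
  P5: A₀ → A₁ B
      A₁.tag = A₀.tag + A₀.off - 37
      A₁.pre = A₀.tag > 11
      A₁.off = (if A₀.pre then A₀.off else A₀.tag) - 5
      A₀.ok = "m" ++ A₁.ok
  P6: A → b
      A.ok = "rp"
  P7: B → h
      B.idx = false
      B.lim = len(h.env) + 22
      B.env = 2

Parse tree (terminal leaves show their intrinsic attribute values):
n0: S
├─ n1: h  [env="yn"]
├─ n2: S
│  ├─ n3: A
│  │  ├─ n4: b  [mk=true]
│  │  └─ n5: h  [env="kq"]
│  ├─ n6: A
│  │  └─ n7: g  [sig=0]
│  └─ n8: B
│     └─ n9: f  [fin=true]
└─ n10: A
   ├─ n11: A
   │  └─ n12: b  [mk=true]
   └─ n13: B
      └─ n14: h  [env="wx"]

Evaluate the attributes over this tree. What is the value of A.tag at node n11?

2

1. n1.env = "yn"  [terminal]
2. n3.tag = 22  [22]
3. n3.pre = true  [true]
4. n3.off = 17  [17]
5. n4.mk = true  [terminal]
6. n5.env = "kq"  [terminal]
7. n3.ok = "kq"  [if A.pre then h.env else "q"]
8. n6.tag = 6  [6]
9. n6.pre = false  [false]
10. n6.off = 19  [19]
11. n7.sig = 0  [terminal]
12. n6.ok = "zy"  ["zy"]
13. n9.fin = true  [terminal]
14. n8.idx = false  [f.fin == false]
15. n8.lim = 0  [0]
16. n8.env = -4  [-4]
17. n2.mk = 23  [B.env + 27]
18. n2.val = 11  [B.lim * -2 + 11]
19. n2.cnt = 27  [B.env + 31]
20. n10.tag = 12  [S₁.mk + S₁.val - 22]
21. n10.pre = true  [S₁.mk > 22]
22. n10.off = 27  [len(h.env) + 25]
23. n11.tag = 2  [A₀.tag + A₀.off - 37]
24. n11.pre = true  [A₀.tag > 11]
25. n11.off = 22  [(if A₀.pre then A₀.off else A₀.tag) - 5]
26. n12.mk = true  [terminal]
27. n11.ok = "rp"  ["rp"]
28. n14.env = "wx"  [terminal]
29. n13.idx = false  [false]
30. n13.lim = 24  [len(h.env) + 22]
31. n13.env = 2  [2]
32. n10.ok = "mrp"  ["m" ++ A₁.ok]
33. n0.mk = 15  [S₁.mk - 8]
34. n0.val = -9  [-9]
35. n0.cnt = 9  [len(h.env) + 7]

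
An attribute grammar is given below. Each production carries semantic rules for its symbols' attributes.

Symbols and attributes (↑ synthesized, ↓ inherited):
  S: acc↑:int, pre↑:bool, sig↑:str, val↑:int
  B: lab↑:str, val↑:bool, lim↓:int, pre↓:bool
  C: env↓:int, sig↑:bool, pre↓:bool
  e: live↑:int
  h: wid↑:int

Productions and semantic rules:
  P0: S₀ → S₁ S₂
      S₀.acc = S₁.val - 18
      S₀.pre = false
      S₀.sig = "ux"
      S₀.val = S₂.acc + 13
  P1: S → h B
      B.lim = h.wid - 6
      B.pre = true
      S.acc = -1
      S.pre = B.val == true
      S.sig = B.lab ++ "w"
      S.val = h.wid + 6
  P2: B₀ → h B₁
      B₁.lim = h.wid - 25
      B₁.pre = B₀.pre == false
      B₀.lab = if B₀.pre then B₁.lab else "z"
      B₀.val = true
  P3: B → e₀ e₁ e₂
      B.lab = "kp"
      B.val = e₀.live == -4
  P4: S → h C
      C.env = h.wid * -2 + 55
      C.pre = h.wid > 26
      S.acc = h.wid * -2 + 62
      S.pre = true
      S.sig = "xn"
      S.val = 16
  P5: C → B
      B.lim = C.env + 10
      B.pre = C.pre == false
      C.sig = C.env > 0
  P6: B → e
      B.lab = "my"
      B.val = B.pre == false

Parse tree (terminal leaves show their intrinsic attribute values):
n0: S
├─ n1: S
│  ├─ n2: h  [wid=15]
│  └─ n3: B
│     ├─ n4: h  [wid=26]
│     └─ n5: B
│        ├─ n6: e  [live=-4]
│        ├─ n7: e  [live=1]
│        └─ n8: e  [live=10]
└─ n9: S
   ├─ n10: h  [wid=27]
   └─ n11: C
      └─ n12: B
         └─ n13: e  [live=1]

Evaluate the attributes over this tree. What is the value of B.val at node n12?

true

1. n2.wid = 15  [terminal]
2. n3.lim = 9  [h.wid - 6]
3. n3.pre = true  [true]
4. n4.wid = 26  [terminal]
5. n5.lim = 1  [h.wid - 25]
6. n5.pre = false  [B₀.pre == false]
7. n6.live = -4  [terminal]
8. n7.live = 1  [terminal]
9. n8.live = 10  [terminal]
10. n5.lab = "kp"  ["kp"]
11. n5.val = true  [e₀.live == -4]
12. n3.lab = "kp"  [if B₀.pre then B₁.lab else "z"]
13. n3.val = true  [true]
14. n1.acc = -1  [-1]
15. n1.pre = true  [B.val == true]
16. n1.sig = "kpw"  [B.lab ++ "w"]
17. n1.val = 21  [h.wid + 6]
18. n10.wid = 27  [terminal]
19. n11.env = 1  [h.wid * -2 + 55]
20. n11.pre = true  [h.wid > 26]
21. n12.lim = 11  [C.env + 10]
22. n12.pre = false  [C.pre == false]
23. n13.live = 1  [terminal]
24. n12.lab = "my"  ["my"]
25. n12.val = true  [B.pre == false]
26. n11.sig = true  [C.env > 0]
27. n9.acc = 8  [h.wid * -2 + 62]
28. n9.pre = true  [true]
29. n9.sig = "xn"  ["xn"]
30. n9.val = 16  [16]
31. n0.acc = 3  [S₁.val - 18]
32. n0.pre = false  [false]
33. n0.sig = "ux"  ["ux"]
34. n0.val = 21  [S₂.acc + 13]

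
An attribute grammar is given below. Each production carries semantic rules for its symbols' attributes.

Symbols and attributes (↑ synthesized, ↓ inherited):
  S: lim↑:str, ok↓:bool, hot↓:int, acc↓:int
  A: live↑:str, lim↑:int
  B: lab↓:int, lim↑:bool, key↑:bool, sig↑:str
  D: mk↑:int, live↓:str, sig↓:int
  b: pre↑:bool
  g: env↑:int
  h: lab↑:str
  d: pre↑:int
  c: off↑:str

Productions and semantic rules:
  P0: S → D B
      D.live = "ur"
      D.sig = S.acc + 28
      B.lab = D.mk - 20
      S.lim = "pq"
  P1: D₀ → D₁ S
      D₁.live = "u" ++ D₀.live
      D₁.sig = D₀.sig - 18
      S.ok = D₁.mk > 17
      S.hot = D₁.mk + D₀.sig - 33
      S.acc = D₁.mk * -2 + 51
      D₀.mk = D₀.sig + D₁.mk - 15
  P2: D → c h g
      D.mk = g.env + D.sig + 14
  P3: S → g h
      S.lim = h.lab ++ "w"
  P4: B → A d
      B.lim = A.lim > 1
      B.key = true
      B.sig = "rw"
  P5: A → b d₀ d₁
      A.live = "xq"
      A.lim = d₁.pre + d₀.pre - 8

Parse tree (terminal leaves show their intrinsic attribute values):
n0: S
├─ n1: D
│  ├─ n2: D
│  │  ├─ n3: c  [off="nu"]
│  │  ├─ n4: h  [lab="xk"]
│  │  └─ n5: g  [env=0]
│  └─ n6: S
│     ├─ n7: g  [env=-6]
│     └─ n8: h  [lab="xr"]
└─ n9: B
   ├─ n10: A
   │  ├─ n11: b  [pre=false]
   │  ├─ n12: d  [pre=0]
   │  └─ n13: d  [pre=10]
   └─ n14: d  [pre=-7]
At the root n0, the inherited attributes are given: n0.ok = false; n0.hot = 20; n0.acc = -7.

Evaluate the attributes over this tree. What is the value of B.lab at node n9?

1. n0.ok = false  [given at root]
2. n0.hot = 20  [given at root]
3. n0.acc = -7  [given at root]
4. n1.live = "ur"  ["ur"]
5. n1.sig = 21  [S.acc + 28]
6. n2.live = "uur"  ["u" ++ D₀.live]
7. n2.sig = 3  [D₀.sig - 18]
8. n3.off = "nu"  [terminal]
9. n4.lab = "xk"  [terminal]
10. n5.env = 0  [terminal]
11. n2.mk = 17  [g.env + D.sig + 14]
12. n6.ok = false  [D₁.mk > 17]
13. n6.hot = 5  [D₁.mk + D₀.sig - 33]
14. n6.acc = 17  [D₁.mk * -2 + 51]
15. n7.env = -6  [terminal]
16. n8.lab = "xr"  [terminal]
17. n6.lim = "xrw"  [h.lab ++ "w"]
18. n1.mk = 23  [D₀.sig + D₁.mk - 15]
19. n9.lab = 3  [D.mk - 20]
20. n11.pre = false  [terminal]
21. n12.pre = 0  [terminal]
22. n13.pre = 10  [terminal]
23. n10.live = "xq"  ["xq"]
24. n10.lim = 2  [d₁.pre + d₀.pre - 8]
25. n14.pre = -7  [terminal]
26. n9.lim = true  [A.lim > 1]
27. n9.key = true  [true]
28. n9.sig = "rw"  ["rw"]
29. n0.lim = "pq"  ["pq"]

3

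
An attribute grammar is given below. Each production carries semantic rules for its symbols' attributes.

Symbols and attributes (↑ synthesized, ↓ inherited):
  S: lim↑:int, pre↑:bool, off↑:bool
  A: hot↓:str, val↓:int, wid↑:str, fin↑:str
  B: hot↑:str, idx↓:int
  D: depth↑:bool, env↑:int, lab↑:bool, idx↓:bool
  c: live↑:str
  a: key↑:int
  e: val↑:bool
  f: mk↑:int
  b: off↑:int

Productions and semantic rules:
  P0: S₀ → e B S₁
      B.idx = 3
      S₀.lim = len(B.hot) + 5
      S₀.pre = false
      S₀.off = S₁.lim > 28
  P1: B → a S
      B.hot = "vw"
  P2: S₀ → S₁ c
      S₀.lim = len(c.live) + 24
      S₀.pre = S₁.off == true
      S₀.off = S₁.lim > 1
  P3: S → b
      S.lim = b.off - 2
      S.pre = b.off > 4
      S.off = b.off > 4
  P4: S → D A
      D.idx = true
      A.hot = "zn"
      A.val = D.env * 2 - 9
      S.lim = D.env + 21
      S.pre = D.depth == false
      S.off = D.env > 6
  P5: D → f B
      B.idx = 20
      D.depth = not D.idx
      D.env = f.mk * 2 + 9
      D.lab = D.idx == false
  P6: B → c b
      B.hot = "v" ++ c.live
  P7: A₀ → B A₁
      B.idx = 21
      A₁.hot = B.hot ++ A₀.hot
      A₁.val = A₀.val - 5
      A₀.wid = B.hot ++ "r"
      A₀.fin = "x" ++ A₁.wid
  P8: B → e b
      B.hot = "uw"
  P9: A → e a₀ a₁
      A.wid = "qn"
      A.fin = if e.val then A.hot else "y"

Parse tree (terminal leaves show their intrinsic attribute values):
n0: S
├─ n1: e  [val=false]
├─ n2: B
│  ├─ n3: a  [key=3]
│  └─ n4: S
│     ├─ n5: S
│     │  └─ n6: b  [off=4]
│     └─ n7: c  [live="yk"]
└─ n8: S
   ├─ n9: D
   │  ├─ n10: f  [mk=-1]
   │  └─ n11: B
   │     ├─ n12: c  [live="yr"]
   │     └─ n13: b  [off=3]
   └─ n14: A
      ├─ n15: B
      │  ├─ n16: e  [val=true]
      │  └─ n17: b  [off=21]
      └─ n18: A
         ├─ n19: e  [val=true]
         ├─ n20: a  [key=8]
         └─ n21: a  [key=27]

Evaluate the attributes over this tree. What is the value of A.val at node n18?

1. n1.val = false  [terminal]
2. n2.idx = 3  [3]
3. n3.key = 3  [terminal]
4. n6.off = 4  [terminal]
5. n5.lim = 2  [b.off - 2]
6. n5.pre = false  [b.off > 4]
7. n5.off = false  [b.off > 4]
8. n7.live = "yk"  [terminal]
9. n4.lim = 26  [len(c.live) + 24]
10. n4.pre = false  [S₁.off == true]
11. n4.off = true  [S₁.lim > 1]
12. n2.hot = "vw"  ["vw"]
13. n9.idx = true  [true]
14. n10.mk = -1  [terminal]
15. n11.idx = 20  [20]
16. n12.live = "yr"  [terminal]
17. n13.off = 3  [terminal]
18. n11.hot = "vyr"  ["v" ++ c.live]
19. n9.depth = false  [not D.idx]
20. n9.env = 7  [f.mk * 2 + 9]
21. n9.lab = false  [D.idx == false]
22. n14.hot = "zn"  ["zn"]
23. n14.val = 5  [D.env * 2 - 9]
24. n15.idx = 21  [21]
25. n16.val = true  [terminal]
26. n17.off = 21  [terminal]
27. n15.hot = "uw"  ["uw"]
28. n18.hot = "uwzn"  [B.hot ++ A₀.hot]
29. n18.val = 0  [A₀.val - 5]
30. n19.val = true  [terminal]
31. n20.key = 8  [terminal]
32. n21.key = 27  [terminal]
33. n18.wid = "qn"  ["qn"]
34. n18.fin = "uwzn"  [if e.val then A.hot else "y"]
35. n14.wid = "uwr"  [B.hot ++ "r"]
36. n14.fin = "xqn"  ["x" ++ A₁.wid]
37. n8.lim = 28  [D.env + 21]
38. n8.pre = true  [D.depth == false]
39. n8.off = true  [D.env > 6]
40. n0.lim = 7  [len(B.hot) + 5]
41. n0.pre = false  [false]
42. n0.off = false  [S₁.lim > 28]

0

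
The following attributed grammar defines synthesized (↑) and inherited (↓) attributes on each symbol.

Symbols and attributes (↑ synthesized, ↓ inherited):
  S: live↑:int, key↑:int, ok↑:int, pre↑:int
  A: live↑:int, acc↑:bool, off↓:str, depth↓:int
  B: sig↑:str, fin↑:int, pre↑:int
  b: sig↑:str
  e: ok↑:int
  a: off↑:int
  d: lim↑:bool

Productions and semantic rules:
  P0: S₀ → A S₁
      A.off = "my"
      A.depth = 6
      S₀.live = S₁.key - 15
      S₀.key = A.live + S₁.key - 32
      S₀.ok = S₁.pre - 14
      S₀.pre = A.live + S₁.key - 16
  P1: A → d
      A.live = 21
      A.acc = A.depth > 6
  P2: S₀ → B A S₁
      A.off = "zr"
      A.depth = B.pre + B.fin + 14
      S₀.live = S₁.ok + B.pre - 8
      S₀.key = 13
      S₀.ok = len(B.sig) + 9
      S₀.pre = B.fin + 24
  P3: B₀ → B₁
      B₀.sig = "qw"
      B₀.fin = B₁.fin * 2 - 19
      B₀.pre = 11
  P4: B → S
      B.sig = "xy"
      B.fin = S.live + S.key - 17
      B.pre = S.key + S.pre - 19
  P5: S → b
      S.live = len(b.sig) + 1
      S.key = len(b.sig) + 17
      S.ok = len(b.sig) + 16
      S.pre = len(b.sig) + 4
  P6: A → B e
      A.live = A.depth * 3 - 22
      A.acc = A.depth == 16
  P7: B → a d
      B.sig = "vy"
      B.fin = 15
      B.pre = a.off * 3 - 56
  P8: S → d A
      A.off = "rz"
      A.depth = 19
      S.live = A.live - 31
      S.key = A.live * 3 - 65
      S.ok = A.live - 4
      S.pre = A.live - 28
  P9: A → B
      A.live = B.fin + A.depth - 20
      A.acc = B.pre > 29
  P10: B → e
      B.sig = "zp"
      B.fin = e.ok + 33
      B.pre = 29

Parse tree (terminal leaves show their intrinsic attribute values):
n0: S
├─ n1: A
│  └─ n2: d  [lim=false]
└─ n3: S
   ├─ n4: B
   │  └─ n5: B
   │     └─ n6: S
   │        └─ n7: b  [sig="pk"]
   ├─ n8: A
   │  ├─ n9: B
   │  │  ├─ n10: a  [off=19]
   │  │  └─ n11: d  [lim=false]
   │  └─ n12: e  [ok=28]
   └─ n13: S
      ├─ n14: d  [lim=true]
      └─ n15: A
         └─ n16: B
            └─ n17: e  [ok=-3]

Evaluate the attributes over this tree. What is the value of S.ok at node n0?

1

1. n1.off = "my"  ["my"]
2. n1.depth = 6  [6]
3. n2.lim = false  [terminal]
4. n1.live = 21  [21]
5. n1.acc = false  [A.depth > 6]
6. n7.sig = "pk"  [terminal]
7. n6.live = 3  [len(b.sig) + 1]
8. n6.key = 19  [len(b.sig) + 17]
9. n6.ok = 18  [len(b.sig) + 16]
10. n6.pre = 6  [len(b.sig) + 4]
11. n5.sig = "xy"  ["xy"]
12. n5.fin = 5  [S.live + S.key - 17]
13. n5.pre = 6  [S.key + S.pre - 19]
14. n4.sig = "qw"  ["qw"]
15. n4.fin = -9  [B₁.fin * 2 - 19]
16. n4.pre = 11  [11]
17. n8.off = "zr"  ["zr"]
18. n8.depth = 16  [B.pre + B.fin + 14]
19. n10.off = 19  [terminal]
20. n11.lim = false  [terminal]
21. n9.sig = "vy"  ["vy"]
22. n9.fin = 15  [15]
23. n9.pre = 1  [a.off * 3 - 56]
24. n12.ok = 28  [terminal]
25. n8.live = 26  [A.depth * 3 - 22]
26. n8.acc = true  [A.depth == 16]
27. n14.lim = true  [terminal]
28. n15.off = "rz"  ["rz"]
29. n15.depth = 19  [19]
30. n17.ok = -3  [terminal]
31. n16.sig = "zp"  ["zp"]
32. n16.fin = 30  [e.ok + 33]
33. n16.pre = 29  [29]
34. n15.live = 29  [B.fin + A.depth - 20]
35. n15.acc = false  [B.pre > 29]
36. n13.live = -2  [A.live - 31]
37. n13.key = 22  [A.live * 3 - 65]
38. n13.ok = 25  [A.live - 4]
39. n13.pre = 1  [A.live - 28]
40. n3.live = 28  [S₁.ok + B.pre - 8]
41. n3.key = 13  [13]
42. n3.ok = 11  [len(B.sig) + 9]
43. n3.pre = 15  [B.fin + 24]
44. n0.live = -2  [S₁.key - 15]
45. n0.key = 2  [A.live + S₁.key - 32]
46. n0.ok = 1  [S₁.pre - 14]
47. n0.pre = 18  [A.live + S₁.key - 16]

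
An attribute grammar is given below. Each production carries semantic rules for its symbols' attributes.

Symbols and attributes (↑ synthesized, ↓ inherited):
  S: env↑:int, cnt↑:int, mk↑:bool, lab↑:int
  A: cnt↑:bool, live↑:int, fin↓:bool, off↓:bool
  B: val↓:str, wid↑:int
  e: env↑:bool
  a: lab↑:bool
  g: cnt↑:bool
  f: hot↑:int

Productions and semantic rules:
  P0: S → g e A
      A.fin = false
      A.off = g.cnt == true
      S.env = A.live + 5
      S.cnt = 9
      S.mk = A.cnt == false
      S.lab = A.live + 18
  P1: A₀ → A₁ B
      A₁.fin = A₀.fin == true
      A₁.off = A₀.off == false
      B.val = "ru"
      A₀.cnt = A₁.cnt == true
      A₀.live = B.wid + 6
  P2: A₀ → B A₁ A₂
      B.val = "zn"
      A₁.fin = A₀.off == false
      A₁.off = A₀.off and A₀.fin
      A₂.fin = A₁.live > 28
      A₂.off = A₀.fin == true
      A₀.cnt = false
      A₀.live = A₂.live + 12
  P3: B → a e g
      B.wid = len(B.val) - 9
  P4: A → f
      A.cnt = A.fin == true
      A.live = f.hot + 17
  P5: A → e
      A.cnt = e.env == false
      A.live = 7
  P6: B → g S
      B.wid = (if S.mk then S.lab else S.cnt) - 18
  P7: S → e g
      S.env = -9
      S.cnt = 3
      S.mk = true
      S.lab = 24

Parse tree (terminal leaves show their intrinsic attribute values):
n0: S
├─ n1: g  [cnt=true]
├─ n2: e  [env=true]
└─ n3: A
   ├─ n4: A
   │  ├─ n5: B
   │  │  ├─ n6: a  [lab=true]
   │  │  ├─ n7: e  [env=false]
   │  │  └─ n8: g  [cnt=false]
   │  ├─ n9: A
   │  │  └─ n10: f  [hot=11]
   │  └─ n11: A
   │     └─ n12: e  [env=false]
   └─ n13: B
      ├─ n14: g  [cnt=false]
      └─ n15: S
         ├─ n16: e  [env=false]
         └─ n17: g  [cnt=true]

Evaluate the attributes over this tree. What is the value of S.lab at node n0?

30

1. n1.cnt = true  [terminal]
2. n2.env = true  [terminal]
3. n3.fin = false  [false]
4. n3.off = true  [g.cnt == true]
5. n4.fin = false  [A₀.fin == true]
6. n4.off = false  [A₀.off == false]
7. n5.val = "zn"  ["zn"]
8. n6.lab = true  [terminal]
9. n7.env = false  [terminal]
10. n8.cnt = false  [terminal]
11. n5.wid = -7  [len(B.val) - 9]
12. n9.fin = true  [A₀.off == false]
13. n9.off = false  [A₀.off and A₀.fin]
14. n10.hot = 11  [terminal]
15. n9.cnt = true  [A.fin == true]
16. n9.live = 28  [f.hot + 17]
17. n11.fin = false  [A₁.live > 28]
18. n11.off = false  [A₀.fin == true]
19. n12.env = false  [terminal]
20. n11.cnt = true  [e.env == false]
21. n11.live = 7  [7]
22. n4.cnt = false  [false]
23. n4.live = 19  [A₂.live + 12]
24. n13.val = "ru"  ["ru"]
25. n14.cnt = false  [terminal]
26. n16.env = false  [terminal]
27. n17.cnt = true  [terminal]
28. n15.env = -9  [-9]
29. n15.cnt = 3  [3]
30. n15.mk = true  [true]
31. n15.lab = 24  [24]
32. n13.wid = 6  [(if S.mk then S.lab else S.cnt) - 18]
33. n3.cnt = false  [A₁.cnt == true]
34. n3.live = 12  [B.wid + 6]
35. n0.env = 17  [A.live + 5]
36. n0.cnt = 9  [9]
37. n0.mk = true  [A.cnt == false]
38. n0.lab = 30  [A.live + 18]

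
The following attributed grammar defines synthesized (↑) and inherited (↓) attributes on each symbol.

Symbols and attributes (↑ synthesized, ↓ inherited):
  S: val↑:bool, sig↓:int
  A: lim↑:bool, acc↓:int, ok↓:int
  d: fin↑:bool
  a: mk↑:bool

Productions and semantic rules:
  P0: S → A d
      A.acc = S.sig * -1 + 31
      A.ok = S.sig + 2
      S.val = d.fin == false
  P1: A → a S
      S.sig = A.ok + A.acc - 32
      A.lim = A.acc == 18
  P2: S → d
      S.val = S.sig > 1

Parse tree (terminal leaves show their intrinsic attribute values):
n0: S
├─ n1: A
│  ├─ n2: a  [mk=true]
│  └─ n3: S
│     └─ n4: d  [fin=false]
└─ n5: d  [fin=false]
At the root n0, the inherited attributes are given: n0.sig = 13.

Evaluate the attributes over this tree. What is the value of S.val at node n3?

1. n0.sig = 13  [given at root]
2. n1.acc = 18  [S.sig * -1 + 31]
3. n1.ok = 15  [S.sig + 2]
4. n2.mk = true  [terminal]
5. n3.sig = 1  [A.ok + A.acc - 32]
6. n4.fin = false  [terminal]
7. n3.val = false  [S.sig > 1]
8. n1.lim = true  [A.acc == 18]
9. n5.fin = false  [terminal]
10. n0.val = true  [d.fin == false]

false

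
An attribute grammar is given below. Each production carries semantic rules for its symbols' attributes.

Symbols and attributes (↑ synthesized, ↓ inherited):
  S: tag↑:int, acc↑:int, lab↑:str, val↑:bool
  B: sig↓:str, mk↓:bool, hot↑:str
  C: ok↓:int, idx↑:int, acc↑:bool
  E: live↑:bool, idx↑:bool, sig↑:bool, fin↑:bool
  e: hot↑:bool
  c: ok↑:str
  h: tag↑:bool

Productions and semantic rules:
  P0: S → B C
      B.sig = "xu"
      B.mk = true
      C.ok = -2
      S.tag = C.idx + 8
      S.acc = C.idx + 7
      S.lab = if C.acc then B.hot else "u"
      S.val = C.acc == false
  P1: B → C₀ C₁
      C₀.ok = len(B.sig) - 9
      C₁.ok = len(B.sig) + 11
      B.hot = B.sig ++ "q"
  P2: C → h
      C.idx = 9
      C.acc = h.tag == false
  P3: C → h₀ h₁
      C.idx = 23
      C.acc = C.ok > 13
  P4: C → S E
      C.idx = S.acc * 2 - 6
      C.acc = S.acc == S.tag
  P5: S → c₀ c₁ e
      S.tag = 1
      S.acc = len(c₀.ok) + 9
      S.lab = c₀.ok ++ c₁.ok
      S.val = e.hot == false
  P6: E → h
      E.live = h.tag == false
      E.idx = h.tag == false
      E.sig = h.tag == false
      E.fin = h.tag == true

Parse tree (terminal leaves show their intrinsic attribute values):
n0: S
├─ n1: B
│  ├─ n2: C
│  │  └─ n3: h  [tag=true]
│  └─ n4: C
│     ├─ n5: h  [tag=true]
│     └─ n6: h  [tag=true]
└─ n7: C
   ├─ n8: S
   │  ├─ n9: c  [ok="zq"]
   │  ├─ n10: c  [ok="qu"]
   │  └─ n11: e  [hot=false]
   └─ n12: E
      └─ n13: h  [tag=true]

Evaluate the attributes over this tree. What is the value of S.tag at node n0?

1. n1.sig = "xu"  ["xu"]
2. n1.mk = true  [true]
3. n2.ok = -7  [len(B.sig) - 9]
4. n3.tag = true  [terminal]
5. n2.idx = 9  [9]
6. n2.acc = false  [h.tag == false]
7. n4.ok = 13  [len(B.sig) + 11]
8. n5.tag = true  [terminal]
9. n6.tag = true  [terminal]
10. n4.idx = 23  [23]
11. n4.acc = false  [C.ok > 13]
12. n1.hot = "xuq"  [B.sig ++ "q"]
13. n7.ok = -2  [-2]
14. n9.ok = "zq"  [terminal]
15. n10.ok = "qu"  [terminal]
16. n11.hot = false  [terminal]
17. n8.tag = 1  [1]
18. n8.acc = 11  [len(c₀.ok) + 9]
19. n8.lab = "zqqu"  [c₀.ok ++ c₁.ok]
20. n8.val = true  [e.hot == false]
21. n13.tag = true  [terminal]
22. n12.live = false  [h.tag == false]
23. n12.idx = false  [h.tag == false]
24. n12.sig = false  [h.tag == false]
25. n12.fin = true  [h.tag == true]
26. n7.idx = 16  [S.acc * 2 - 6]
27. n7.acc = false  [S.acc == S.tag]
28. n0.tag = 24  [C.idx + 8]
29. n0.acc = 23  [C.idx + 7]
30. n0.lab = "u"  [if C.acc then B.hot else "u"]
31. n0.val = true  [C.acc == false]

24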